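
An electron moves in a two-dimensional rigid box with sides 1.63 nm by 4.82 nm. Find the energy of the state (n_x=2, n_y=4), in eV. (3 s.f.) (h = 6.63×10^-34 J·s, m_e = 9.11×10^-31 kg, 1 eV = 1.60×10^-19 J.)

For a 2D rectangular well E = (h²/8m_e)·Σ n_i²/L_i² = (6.63×10^-34)²/(8·9.11×10^-31) · [2²/(1.63 nm)² + 4²/(4.82 nm)²].
Evaluating gives E = 1.323×10^-19 J = 0.827 eV.

E = 0.827 eV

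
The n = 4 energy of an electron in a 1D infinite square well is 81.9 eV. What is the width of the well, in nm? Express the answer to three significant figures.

L = 0.271 nm

From E_n = n²h²/(8m_eL²), L = n·h/√(8m_eE_n).
E_4 = 81.9 eV = 1.312×10^-17 J, so L = 4·6.626×10^-34/√(8·9.109×10^-31·1.312×10^-17) = 2.71×10^-10 m = 0.271 nm.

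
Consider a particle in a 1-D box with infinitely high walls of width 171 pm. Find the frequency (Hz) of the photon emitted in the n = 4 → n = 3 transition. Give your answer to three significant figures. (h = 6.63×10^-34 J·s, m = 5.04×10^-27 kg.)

f = 3.94×10^12 Hz

E_1 = h²/(8mL²) = 3.728×10^-22 J and ΔE = (4² − 3²)E_1 = 2.610×10^-21 J.
f = ΔE/h = 2.610×10^-21/6.63×10^-34 = 3.94×10^12 Hz.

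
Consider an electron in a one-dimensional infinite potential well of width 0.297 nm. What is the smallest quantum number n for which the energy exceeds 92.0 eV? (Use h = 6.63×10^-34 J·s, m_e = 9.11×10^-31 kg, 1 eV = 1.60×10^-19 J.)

n = 5

E_1 = h²/(8m_eL²) = 6.838×10^-19 J = 4.274 eV.
Need n² > 92.0/4.274 = 21.53, i.e. n > 4.640.
The smallest integer satisfying this is n = 5.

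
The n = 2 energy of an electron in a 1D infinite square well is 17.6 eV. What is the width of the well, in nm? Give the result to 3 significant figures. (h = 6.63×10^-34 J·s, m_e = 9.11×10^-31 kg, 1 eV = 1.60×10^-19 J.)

From E_n = n²h²/(8m_eL²), L = n·h/√(8m_eE_n).
E_2 = 17.6 eV = 2.816×10^-18 J, so L = 2·6.63×10^-34/√(8·9.11×10^-31·2.816×10^-18) = 2.93×10^-10 m = 0.293 nm.

L = 0.293 nm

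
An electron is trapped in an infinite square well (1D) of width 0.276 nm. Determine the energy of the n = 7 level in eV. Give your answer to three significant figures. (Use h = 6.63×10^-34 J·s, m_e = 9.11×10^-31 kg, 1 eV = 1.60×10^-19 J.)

For an infinite well E_n = n²h²/(8m_eL²), so E_1 = h²/(8m_eL²) = (6.63×10^-34)²/(8·9.11×10^-31·(2.76×10^-10 m)²) = 7.918×10^-19 J.
Then E_7 = 7²·E_1 = 49·7.918×10^-19 J = 3.880×10^-17 J.
Converting, E_7 = 3.880×10^-17 J / (1.60×10^-19 J/eV) = 242 eV.

E_7 = 242 eV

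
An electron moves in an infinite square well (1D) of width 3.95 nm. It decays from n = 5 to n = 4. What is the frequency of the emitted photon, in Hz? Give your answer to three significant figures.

E_1 = h²/(8m_eL²) = 3.861×10^-21 J and ΔE = (5² − 4²)E_1 = 3.475×10^-20 J.
f = ΔE/h = 3.475×10^-20/6.626×10^-34 = 5.24×10^13 Hz.

f = 5.24×10^13 Hz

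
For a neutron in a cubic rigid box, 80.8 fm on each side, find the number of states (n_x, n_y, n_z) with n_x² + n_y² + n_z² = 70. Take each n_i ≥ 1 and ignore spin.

degeneracy = 6

The level has n_x² + n_y² + n_z² = 70. The ordered positive-integer solutions are (3, 5, 6), (3, 6, 5), (5, 3, 6), (5, 6, 3), (6, 3, 5), (6, 5, 3).
That gives 6 states.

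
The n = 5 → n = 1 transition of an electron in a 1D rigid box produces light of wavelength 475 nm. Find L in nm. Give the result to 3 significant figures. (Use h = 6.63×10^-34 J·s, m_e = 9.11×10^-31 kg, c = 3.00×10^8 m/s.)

The photon carries ΔE = hc/λ = 6.63×10^-34·3.00×10^8/4.75×10^-7 m = 4.187×10^-19 J.
Since ΔE = (5² − 1²)E_1, E_1 = 1.745×10^-20 J, and L = h/√(8m_eE_1) = 1.86×10^-9 m = 1.86 nm.

L = 1.86 nm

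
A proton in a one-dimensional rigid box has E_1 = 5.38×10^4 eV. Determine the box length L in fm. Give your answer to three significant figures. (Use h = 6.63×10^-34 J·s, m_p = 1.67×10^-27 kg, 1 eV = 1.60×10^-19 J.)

L = 61.8 fm

From E_n = n²h²/(8m_pL²), L = n·h/√(8m_pE_n).
E_1 = 5.38×10^4 eV = 8.608×10^-15 J, so L = 1·6.63×10^-34/√(8·1.67×10^-27·8.608×10^-15) = 6.18×10^-14 m = 61.8 fm.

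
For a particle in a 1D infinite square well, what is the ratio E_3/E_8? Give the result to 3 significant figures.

E_n ∝ n², so E_3/E_8 = 3²/8² = 9/64 = 0.141.

0.141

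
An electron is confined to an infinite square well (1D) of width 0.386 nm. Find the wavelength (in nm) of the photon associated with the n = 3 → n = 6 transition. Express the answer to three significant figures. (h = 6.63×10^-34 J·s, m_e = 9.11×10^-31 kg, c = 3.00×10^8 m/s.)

E_1 = h²/(8m_eL²) = 4.048×10^-19 J, so ΔE = (6² − 3²)E_1 = 1.093×10^-17 J.
λ = hc/ΔE = (6.63×10^-34·3.00×10^8)/1.093×10^-17 = 1.82×10^-8 m = 18.2 nm.

λ = 18.2 nm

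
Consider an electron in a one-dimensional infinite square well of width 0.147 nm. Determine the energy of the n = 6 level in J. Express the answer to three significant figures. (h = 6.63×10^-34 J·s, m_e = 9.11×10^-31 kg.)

For an infinite well E_n = n²h²/(8m_eL²), so E_1 = h²/(8m_eL²) = (6.63×10^-34)²/(8·9.11×10^-31·(1.47×10^-10 m)²) = 2.791×10^-18 J.
Then E_6 = 6²·E_1 = 36·2.791×10^-18 J = 1.00×10^-16 J.

E_6 = 1.00×10^-16 J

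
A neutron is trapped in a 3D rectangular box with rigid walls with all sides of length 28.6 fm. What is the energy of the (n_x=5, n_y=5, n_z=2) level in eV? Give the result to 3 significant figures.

E = 1.35×10^7 eV

For a 3D rectangular well E = (h²/8m_n)·Σ n_i²/L_i² = (6.626×10^-34)²/(8·1.675×10^-27) · [5²/(28.6 fm)² + 5²/(28.6 fm)² + 2²/(28.6 fm)²].
Evaluating gives E = 2.163×10^-12 J = 1.35×10^7 eV.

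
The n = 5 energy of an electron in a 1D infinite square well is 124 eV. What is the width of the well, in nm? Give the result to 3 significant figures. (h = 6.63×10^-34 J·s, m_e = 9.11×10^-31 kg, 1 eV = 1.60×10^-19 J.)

From E_n = n²h²/(8m_eL²), L = n·h/√(8m_eE_n).
E_5 = 124 eV = 1.984×10^-17 J, so L = 5·6.63×10^-34/√(8·9.11×10^-31·1.984×10^-17) = 2.76×10^-10 m = 0.276 nm.

L = 0.276 nm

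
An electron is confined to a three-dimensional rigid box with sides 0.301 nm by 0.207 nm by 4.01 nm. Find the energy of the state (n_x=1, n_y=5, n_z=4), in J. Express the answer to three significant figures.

E = 3.59×10^-17 J

For a 3D rectangular well E = (h²/8m_e)·Σ n_i²/L_i² = (6.626×10^-34)²/(8·9.109×10^-31) · [1²/(0.301 nm)² + 5²/(0.207 nm)² + 4²/(4.01 nm)²].
Evaluating gives E = 3.59×10^-17 J.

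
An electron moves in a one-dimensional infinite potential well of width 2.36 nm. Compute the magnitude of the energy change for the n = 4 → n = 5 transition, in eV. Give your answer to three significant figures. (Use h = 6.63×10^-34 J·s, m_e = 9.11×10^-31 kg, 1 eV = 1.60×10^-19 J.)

E_1 = h²/(8m_eL²) = 1.083×10^-20 J.
|ΔE| = |4² − 5²|·E_1 = 9·1.083×10^-20 J = 9.747×10^-20 J = 0.609 eV.

|ΔE| = 0.609 eV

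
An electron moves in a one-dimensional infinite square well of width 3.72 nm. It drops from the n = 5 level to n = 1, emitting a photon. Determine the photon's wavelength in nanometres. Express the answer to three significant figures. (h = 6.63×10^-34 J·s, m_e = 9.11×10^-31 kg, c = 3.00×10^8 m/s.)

E_1 = h²/(8m_eL²) = 4.358×10^-21 J, so ΔE = (5² − 1²)E_1 = 1.046×10^-19 J.
λ = hc/ΔE = (6.63×10^-34·3.00×10^8)/1.046×10^-19 = 1.90×10^-6 m = 1.90×10^3 nm.

λ = 1.90×10^3 nm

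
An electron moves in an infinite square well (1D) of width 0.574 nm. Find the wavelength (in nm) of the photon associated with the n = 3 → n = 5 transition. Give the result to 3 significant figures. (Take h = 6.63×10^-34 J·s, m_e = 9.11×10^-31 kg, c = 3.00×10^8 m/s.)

λ = 67.9 nm

E_1 = h²/(8m_eL²) = 1.831×10^-19 J, so ΔE = (5² − 3²)E_1 = 2.930×10^-18 J.
λ = hc/ΔE = (6.63×10^-34·3.00×10^8)/2.930×10^-18 = 6.79×10^-8 m = 67.9 nm.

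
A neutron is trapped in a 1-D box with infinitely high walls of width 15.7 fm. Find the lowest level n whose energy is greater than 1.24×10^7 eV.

E_1 = h²/(8m_nL²) = 1.329×10^-13 J = 8.296×10^5 eV.
Need n² > 1.24×10^7/8.296×10^5 = 14.95, i.e. n > 3.867.
The smallest integer satisfying this is n = 4.

n = 4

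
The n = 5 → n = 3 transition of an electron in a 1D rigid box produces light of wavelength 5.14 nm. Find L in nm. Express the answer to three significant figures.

L = 0.158 nm

The photon carries ΔE = hc/λ = 6.626×10^-34·2.998×10^8/5.14×10^-9 m = 3.865×10^-17 J.
Since ΔE = (5² − 3²)E_1, E_1 = 2.416×10^-18 J, and L = h/√(8m_eE_1) = 1.58×10^-10 m = 0.158 nm.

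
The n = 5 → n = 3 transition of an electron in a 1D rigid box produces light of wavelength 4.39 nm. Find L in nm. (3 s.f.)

L = 0.146 nm

The photon carries ΔE = hc/λ = 6.626×10^-34·2.998×10^8/4.39×10^-9 m = 4.525×10^-17 J.
Since ΔE = (5² − 3²)E_1, E_1 = 2.828×10^-18 J, and L = h/√(8m_eE_1) = 1.46×10^-10 m = 0.146 nm.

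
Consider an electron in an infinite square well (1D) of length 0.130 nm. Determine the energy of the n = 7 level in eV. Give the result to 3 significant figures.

For an infinite well E_n = n²h²/(8m_eL²), so E_1 = h²/(8m_eL²) = (6.626×10^-34)²/(8·9.109×10^-31·(1.30×10^-10 m)²) = 3.565×10^-18 J.
Then E_7 = 7²·E_1 = 49·3.565×10^-18 J = 1.747×10^-16 J.
Converting, E_7 = 1.747×10^-16 J / (1.602×10^-19 J/eV) = 1.09×10^3 eV.

E_7 = 1.09×10^3 eV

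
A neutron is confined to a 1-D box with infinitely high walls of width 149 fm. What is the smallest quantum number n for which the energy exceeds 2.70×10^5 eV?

n = 6

E_1 = h²/(8m_nL²) = 1.476×10^-15 J = 9213 eV.
Need n² > 2.70×10^5/9213 = 29.31, i.e. n > 5.414.
The smallest integer satisfying this is n = 6.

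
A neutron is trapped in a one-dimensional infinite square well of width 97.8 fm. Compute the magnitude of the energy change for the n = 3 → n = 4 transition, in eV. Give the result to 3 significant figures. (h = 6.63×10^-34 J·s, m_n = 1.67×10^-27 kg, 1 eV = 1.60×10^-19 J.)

E_1 = h²/(8m_nL²) = 3.440×10^-15 J.
|ΔE| = |3² − 4²|·E_1 = 7·3.440×10^-15 J = 2.408×10^-14 J = 1.50×10^5 eV.

|ΔE| = 1.50×10^5 eV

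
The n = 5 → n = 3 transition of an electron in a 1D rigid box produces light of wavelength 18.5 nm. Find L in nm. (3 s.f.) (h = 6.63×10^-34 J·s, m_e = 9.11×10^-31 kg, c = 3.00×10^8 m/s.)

L = 0.300 nm

The photon carries ΔE = hc/λ = 6.63×10^-34·3.00×10^8/1.85×10^-8 m = 1.075×10^-17 J.
Since ΔE = (5² − 3²)E_1, E_1 = 6.719×10^-19 J, and L = h/√(8m_eE_1) = 3.00×10^-10 m = 0.300 nm.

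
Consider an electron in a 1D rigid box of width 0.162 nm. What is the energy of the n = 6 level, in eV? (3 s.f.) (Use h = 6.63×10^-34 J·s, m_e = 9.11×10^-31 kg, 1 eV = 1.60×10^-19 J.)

For an infinite well E_n = n²h²/(8m_eL²), so E_1 = h²/(8m_eL²) = (6.63×10^-34)²/(8·9.11×10^-31·(1.62×10^-10 m)²) = 2.298×10^-18 J.
Then E_6 = 6²·E_1 = 36·2.298×10^-18 J = 8.273×10^-17 J.
Converting, E_6 = 8.273×10^-17 J / (1.60×10^-19 J/eV) = 517 eV.

E_6 = 517 eV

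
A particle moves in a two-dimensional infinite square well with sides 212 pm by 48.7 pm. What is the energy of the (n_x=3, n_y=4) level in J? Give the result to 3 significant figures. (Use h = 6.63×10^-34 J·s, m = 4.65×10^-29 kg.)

E = 8.21×10^-18 J

For a 2D rectangular well E = (h²/8m)·Σ n_i²/L_i² = (6.63×10^-34)²/(8·4.65×10^-29) · [3²/(212 pm)² + 4²/(48.7 pm)²].
Evaluating gives E = 8.21×10^-18 J.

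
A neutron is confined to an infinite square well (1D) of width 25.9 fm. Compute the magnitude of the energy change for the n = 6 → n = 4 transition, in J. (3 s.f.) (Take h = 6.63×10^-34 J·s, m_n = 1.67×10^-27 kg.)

E_1 = h²/(8m_nL²) = 4.905×10^-14 J.
|ΔE| = |6² − 4²|·E_1 = 20·4.905×10^-14 J = 9.81×10^-13 J.

|ΔE| = 9.81×10^-13 J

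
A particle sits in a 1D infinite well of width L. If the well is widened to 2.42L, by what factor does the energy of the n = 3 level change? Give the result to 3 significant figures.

E_n ∝ 1/L², so the energy scales by 1/2.42² = 0.171.

0.171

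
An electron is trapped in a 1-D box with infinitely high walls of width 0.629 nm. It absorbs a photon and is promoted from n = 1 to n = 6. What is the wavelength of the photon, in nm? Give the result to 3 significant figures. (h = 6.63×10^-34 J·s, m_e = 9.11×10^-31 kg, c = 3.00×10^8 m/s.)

λ = 37.3 nm

E_1 = h²/(8m_eL²) = 1.524×10^-19 J, so ΔE = (6² − 1²)E_1 = 5.334×10^-18 J.
λ = hc/ΔE = (6.63×10^-34·3.00×10^8)/5.334×10^-18 = 3.73×10^-8 m = 37.3 nm.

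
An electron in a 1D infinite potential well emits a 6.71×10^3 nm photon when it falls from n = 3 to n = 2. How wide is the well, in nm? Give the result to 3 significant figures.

The photon carries ΔE = hc/λ = 6.626×10^-34·2.998×10^8/6.71×10^-6 m = 2.960×10^-20 J.
Since ΔE = (3² − 2²)E_1, E_1 = 5.920×10^-21 J, and L = h/√(8m_eE_1) = 3.19×10^-9 m = 3.19 nm.

L = 3.19 nm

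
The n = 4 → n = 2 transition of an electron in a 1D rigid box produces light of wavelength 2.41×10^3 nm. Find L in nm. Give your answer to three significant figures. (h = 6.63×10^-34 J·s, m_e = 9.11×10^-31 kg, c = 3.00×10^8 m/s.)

The photon carries ΔE = hc/λ = 6.63×10^-34·3.00×10^8/2.41×10^-6 m = 8.253×10^-20 J.
Since ΔE = (4² − 2²)E_1, E_1 = 6.877×10^-21 J, and L = h/√(8m_eE_1) = 2.96×10^-9 m = 2.96 nm.

L = 2.96 nm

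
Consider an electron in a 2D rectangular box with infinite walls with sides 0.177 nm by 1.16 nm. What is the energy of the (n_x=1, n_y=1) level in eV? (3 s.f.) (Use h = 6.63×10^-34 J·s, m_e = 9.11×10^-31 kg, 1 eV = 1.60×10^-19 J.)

E = 12.3 eV

For a 2D rectangular well E = (h²/8m_e)·Σ n_i²/L_i² = (6.63×10^-34)²/(8·9.11×10^-31) · [1²/(0.177 nm)² + 1²/(1.16 nm)²].
Evaluating gives E = 1.970×10^-18 J = 12.3 eV.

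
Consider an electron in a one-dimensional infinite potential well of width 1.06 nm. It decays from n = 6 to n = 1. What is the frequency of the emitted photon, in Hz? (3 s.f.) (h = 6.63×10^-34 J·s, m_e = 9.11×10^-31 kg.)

f = 2.83×10^15 Hz

E_1 = h²/(8m_eL²) = 5.368×10^-20 J and ΔE = (6² − 1²)E_1 = 1.879×10^-18 J.
f = ΔE/h = 1.879×10^-18/6.63×10^-34 = 2.83×10^15 Hz.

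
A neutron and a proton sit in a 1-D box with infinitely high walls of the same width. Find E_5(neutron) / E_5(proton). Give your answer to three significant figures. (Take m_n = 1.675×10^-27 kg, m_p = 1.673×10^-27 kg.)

0.999

E_n ∝ 1/m at fixed n and L, so the ratio is m_p/m_n = 1.673×10^-27/1.675×10^-27 = 0.999.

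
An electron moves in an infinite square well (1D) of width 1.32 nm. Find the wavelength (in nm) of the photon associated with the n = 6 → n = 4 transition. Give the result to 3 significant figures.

E_1 = h²/(8m_eL²) = 3.458×10^-20 J, so ΔE = (6² − 4²)E_1 = 6.916×10^-19 J.
λ = hc/ΔE = (6.626×10^-34·2.998×10^8)/6.916×10^-19 = 2.87×10^-7 m = 287 nm.

λ = 287 nm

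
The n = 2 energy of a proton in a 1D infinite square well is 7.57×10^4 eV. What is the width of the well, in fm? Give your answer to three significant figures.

L = 104 fm

From E_n = n²h²/(8m_pL²), L = n·h/√(8m_pE_n).
E_2 = 7.57×10^4 eV = 1.213×10^-14 J, so L = 2·6.626×10^-34/√(8·1.673×10^-27·1.213×10^-14) = 1.04×10^-13 m = 104 fm.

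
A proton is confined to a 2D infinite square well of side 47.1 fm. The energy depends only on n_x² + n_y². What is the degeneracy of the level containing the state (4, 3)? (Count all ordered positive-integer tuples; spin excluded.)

The level has n_x² + n_y² = 25. The ordered positive-integer solutions are (3, 4), (4, 3).
That gives 2 states.

degeneracy = 2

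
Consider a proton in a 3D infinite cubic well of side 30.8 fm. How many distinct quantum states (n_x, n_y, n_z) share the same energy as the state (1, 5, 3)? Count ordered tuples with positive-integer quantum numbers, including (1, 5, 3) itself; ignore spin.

degeneracy = 6

The level has n_x² + n_y² + n_z² = 35. The ordered positive-integer solutions are (1, 3, 5), (1, 5, 3), (3, 1, 5), (3, 5, 1), (5, 1, 3), (5, 3, 1).
That gives 6 states.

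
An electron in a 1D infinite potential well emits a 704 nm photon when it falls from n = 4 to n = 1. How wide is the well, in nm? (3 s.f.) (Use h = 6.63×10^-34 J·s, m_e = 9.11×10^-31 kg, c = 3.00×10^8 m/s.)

The photon carries ΔE = hc/λ = 6.63×10^-34·3.00×10^8/7.04×10^-7 m = 2.825×10^-19 J.
Since ΔE = (4² − 1²)E_1, E_1 = 1.883×10^-20 J, and L = h/√(8m_eE_1) = 1.79×10^-9 m = 1.79 nm.

L = 1.79 nm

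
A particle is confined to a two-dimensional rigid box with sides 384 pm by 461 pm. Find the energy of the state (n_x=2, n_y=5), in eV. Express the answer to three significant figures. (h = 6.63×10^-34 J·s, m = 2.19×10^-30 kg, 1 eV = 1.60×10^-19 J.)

For a 2D rectangular well E = (h²/8m)·Σ n_i²/L_i² = (6.63×10^-34)²/(8·2.19×10^-30) · [2²/(384 pm)² + 5²/(461 pm)²].
Evaluating gives E = 3.632×10^-18 J = 22.7 eV.

E = 22.7 eV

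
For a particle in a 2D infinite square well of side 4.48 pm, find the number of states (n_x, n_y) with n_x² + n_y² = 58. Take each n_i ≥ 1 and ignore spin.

degeneracy = 2

The level has n_x² + n_y² = 58. The ordered positive-integer solutions are (3, 7), (7, 3).
That gives 2 states.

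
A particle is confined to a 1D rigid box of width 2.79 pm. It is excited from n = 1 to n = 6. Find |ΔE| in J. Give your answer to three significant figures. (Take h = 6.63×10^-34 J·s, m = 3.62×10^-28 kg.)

|ΔE| = 6.82×10^-16 J

E_1 = h²/(8mL²) = 1.950×10^-17 J.
|ΔE| = |1² − 6²|·E_1 = 35·1.950×10^-17 J = 6.82×10^-16 J.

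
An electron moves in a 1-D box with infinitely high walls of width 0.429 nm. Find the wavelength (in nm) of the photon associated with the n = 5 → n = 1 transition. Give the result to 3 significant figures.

λ = 25.3 nm

E_1 = h²/(8m_eL²) = 3.274×10^-19 J, so ΔE = (5² − 1²)E_1 = 7.858×10^-18 J.
λ = hc/ΔE = (6.626×10^-34·2.998×10^8)/7.858×10^-18 = 2.53×10^-8 m = 25.3 nm.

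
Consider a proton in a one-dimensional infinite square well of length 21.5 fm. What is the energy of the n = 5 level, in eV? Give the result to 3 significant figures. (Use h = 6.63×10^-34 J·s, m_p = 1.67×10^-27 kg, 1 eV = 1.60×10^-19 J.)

For an infinite well E_n = n²h²/(8m_pL²), so E_1 = h²/(8m_pL²) = (6.63×10^-34)²/(8·1.67×10^-27·(2.15×10^-14 m)²) = 7.118×10^-14 J.
Then E_5 = 5²·E_1 = 25·7.118×10^-14 J = 1.780×10^-12 J.
Converting, E_5 = 1.780×10^-12 J / (1.60×10^-19 J/eV) = 1.11×10^7 eV.

E_5 = 1.11×10^7 eV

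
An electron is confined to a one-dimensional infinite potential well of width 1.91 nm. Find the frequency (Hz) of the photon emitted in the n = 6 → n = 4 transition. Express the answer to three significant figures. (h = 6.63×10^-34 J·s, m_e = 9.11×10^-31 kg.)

E_1 = h²/(8m_eL²) = 1.653×10^-20 J and ΔE = (6² − 4²)E_1 = 3.306×10^-19 J.
f = ΔE/h = 3.306×10^-19/6.63×10^-34 = 4.99×10^14 Hz.

f = 4.99×10^14 Hz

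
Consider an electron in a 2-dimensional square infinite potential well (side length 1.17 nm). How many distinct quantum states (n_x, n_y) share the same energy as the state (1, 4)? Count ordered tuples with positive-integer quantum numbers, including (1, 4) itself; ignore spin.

degeneracy = 2

The level has n_x² + n_y² = 17. The ordered positive-integer solutions are (1, 4), (4, 1).
That gives 2 states.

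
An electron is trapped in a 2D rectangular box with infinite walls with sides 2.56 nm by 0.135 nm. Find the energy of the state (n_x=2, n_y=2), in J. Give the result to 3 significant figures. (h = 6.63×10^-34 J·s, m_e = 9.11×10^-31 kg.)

For a 2D rectangular well E = (h²/8m_e)·Σ n_i²/L_i² = (6.63×10^-34)²/(8·9.11×10^-31) · [2²/(2.56 nm)² + 2²/(0.135 nm)²].
Evaluating gives E = 1.33×10^-17 J.

E = 1.33×10^-17 J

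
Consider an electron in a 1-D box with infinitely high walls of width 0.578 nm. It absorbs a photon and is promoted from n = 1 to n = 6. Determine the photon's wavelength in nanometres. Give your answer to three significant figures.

λ = 31.5 nm

E_1 = h²/(8m_eL²) = 1.803×10^-19 J, so ΔE = (6² − 1²)E_1 = 6.310×10^-18 J.
λ = hc/ΔE = (6.626×10^-34·2.998×10^8)/6.310×10^-18 = 3.15×10^-8 m = 31.5 nm.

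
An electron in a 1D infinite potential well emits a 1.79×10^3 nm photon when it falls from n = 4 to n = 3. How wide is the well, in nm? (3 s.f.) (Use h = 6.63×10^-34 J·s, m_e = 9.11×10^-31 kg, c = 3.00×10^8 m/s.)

The photon carries ΔE = hc/λ = 6.63×10^-34·3.00×10^8/1.79×10^-6 m = 1.111×10^-19 J.
Since ΔE = (4² − 3²)E_1, E_1 = 1.587×10^-20 J, and L = h/√(8m_eE_1) = 1.95×10^-9 m = 1.95 nm.

L = 1.95 nm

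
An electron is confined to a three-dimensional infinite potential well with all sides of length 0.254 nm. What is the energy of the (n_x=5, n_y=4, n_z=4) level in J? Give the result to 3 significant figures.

E = 5.32×10^-17 J

For a 3D rectangular well E = (h²/8m_e)·Σ n_i²/L_i² = (6.626×10^-34)²/(8·9.109×10^-31) · [5²/(0.254 nm)² + 4²/(0.254 nm)² + 4²/(0.254 nm)²].
Evaluating gives E = 5.32×10^-17 J.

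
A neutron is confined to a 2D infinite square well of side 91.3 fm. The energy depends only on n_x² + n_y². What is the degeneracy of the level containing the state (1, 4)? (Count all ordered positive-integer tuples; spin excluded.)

degeneracy = 2

The level has n_x² + n_y² = 17. The ordered positive-integer solutions are (1, 4), (4, 1).
That gives 2 states.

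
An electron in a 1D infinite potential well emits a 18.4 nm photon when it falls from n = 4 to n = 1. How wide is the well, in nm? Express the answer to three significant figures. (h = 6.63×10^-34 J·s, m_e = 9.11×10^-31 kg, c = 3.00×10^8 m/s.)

L = 0.289 nm

The photon carries ΔE = hc/λ = 6.63×10^-34·3.00×10^8/1.84×10^-8 m = 1.081×10^-17 J.
Since ΔE = (4² − 1²)E_1, E_1 = 7.207×10^-19 J, and L = h/√(8m_eE_1) = 2.89×10^-10 m = 0.289 nm.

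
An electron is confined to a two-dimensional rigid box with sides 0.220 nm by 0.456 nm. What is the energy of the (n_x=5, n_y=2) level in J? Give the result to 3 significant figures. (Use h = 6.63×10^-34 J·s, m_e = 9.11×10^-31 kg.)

E = 3.23×10^-17 J

For a 2D rectangular well E = (h²/8m_e)·Σ n_i²/L_i² = (6.63×10^-34)²/(8·9.11×10^-31) · [5²/(0.220 nm)² + 2²/(0.456 nm)²].
Evaluating gives E = 3.23×10^-17 J.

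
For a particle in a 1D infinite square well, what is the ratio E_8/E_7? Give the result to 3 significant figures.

1.31

E_n ∝ n², so E_8/E_7 = 8²/7² = 64/49 = 1.31.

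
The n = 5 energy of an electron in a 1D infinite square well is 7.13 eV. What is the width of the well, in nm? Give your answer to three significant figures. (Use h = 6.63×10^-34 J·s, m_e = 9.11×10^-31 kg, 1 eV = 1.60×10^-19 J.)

L = 1.15 nm

From E_n = n²h²/(8m_eL²), L = n·h/√(8m_eE_n).
E_5 = 7.13 eV = 1.141×10^-18 J, so L = 5·6.63×10^-34/√(8·9.11×10^-31·1.141×10^-18) = 1.15×10^-9 m = 1.15 nm.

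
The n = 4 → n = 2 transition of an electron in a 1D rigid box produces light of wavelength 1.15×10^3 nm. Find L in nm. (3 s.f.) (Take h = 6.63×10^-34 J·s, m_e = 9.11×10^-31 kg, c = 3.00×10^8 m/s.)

The photon carries ΔE = hc/λ = 6.63×10^-34·3.00×10^8/1.15×10^-6 m = 1.730×10^-19 J.
Since ΔE = (4² − 2²)E_1, E_1 = 1.442×10^-20 J, and L = h/√(8m_eE_1) = 2.05×10^-9 m = 2.05 nm.

L = 2.05 nm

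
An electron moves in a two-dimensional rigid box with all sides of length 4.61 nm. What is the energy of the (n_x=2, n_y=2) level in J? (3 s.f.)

E = 2.27×10^-20 J

For a 2D rectangular well E = (h²/8m_e)·Σ n_i²/L_i² = (6.626×10^-34)²/(8·9.109×10^-31) · [2²/(4.61 nm)² + 2²/(4.61 nm)²].
Evaluating gives E = 2.27×10^-20 J.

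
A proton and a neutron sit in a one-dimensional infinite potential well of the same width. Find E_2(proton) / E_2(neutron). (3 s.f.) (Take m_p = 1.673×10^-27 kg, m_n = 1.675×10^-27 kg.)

1.00

E_n ∝ 1/m at fixed n and L, so the ratio is m_n/m_p = 1.675×10^-27/1.673×10^-27 = 1.00.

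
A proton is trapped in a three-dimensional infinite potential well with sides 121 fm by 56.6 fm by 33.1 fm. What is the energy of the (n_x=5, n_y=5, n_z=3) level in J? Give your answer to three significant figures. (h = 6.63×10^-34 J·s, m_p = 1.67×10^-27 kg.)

E = 5.83×10^-13 J

For a 3D rectangular well E = (h²/8m_p)·Σ n_i²/L_i² = (6.63×10^-34)²/(8·1.67×10^-27) · [5²/(121 fm)² + 5²/(56.6 fm)² + 3²/(33.1 fm)²].
Evaluating gives E = 5.83×10^-13 J.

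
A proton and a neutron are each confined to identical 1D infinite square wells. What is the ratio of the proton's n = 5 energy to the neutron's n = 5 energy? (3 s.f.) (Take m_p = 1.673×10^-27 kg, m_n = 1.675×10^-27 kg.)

1.00

E_n ∝ 1/m at fixed n and L, so the ratio is m_n/m_p = 1.675×10^-27/1.673×10^-27 = 1.00.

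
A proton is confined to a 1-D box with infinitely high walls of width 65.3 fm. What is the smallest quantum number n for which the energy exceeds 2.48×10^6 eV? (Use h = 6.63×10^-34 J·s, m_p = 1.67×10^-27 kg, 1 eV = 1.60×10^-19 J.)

E_1 = h²/(8m_pL²) = 7.716×10^-15 J = 4.822×10^4 eV.
Need n² > 2.48×10^6/4.822×10^4 = 51.43, i.e. n > 7.171.
The smallest integer satisfying this is n = 8.

n = 8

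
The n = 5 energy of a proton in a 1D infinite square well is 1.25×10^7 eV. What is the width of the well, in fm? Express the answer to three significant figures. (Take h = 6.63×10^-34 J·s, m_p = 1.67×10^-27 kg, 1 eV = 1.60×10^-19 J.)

From E_n = n²h²/(8m_pL²), L = n·h/√(8m_pE_n).
E_5 = 1.25×10^7 eV = 2.000×10^-12 J, so L = 5·6.63×10^-34/√(8·1.67×10^-27·2.000×10^-12) = 2.03×10^-14 m = 20.3 fm.

L = 20.3 fm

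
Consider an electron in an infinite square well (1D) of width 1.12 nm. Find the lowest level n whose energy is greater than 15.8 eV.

n = 8

E_1 = h²/(8m_eL²) = 4.803×10^-20 J = 0.2998 eV.
Need n² > 15.8/0.2998 = 52.70, i.e. n > 7.259.
The smallest integer satisfying this is n = 8.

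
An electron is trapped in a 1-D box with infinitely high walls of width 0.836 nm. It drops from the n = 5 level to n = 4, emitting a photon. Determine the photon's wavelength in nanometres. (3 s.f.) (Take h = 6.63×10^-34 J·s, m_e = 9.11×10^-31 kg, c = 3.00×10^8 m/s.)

E_1 = h²/(8m_eL²) = 8.630×10^-20 J, so ΔE = (5² − 4²)E_1 = 7.767×10^-19 J.
λ = hc/ΔE = (6.63×10^-34·3.00×10^8)/7.767×10^-19 = 2.56×10^-7 m = 256 nm.

λ = 256 nm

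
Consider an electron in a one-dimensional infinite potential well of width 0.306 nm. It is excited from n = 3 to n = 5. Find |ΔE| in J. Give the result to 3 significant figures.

|ΔE| = 1.03×10^-17 J

E_1 = h²/(8m_eL²) = 6.434×10^-19 J.
|ΔE| = |3² − 5²|·E_1 = 16·6.434×10^-19 J = 1.03×10^-17 J.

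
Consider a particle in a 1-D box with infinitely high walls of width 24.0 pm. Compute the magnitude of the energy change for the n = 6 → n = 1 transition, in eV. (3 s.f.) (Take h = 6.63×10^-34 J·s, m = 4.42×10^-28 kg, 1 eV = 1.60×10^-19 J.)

E_1 = h²/(8mL²) = 2.158×10^-19 J.
|ΔE| = |6² − 1²|·E_1 = 35·2.158×10^-19 J = 7.553×10^-18 J = 47.2 eV.

|ΔE| = 47.2 eV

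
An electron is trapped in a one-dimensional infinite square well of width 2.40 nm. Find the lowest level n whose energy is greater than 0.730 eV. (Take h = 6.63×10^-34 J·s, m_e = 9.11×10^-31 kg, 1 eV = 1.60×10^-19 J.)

E_1 = h²/(8m_eL²) = 1.047×10^-20 J = 0.06544 eV.
Need n² > 0.730/0.06544 = 11.16, i.e. n > 3.341.
The smallest integer satisfying this is n = 4.

n = 4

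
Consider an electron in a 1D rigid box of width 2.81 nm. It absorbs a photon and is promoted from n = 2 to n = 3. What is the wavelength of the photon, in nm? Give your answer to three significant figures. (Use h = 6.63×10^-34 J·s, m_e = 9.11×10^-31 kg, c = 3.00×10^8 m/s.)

λ = 5.21×10^3 nm

E_1 = h²/(8m_eL²) = 7.638×10^-21 J, so ΔE = (3² − 2²)E_1 = 3.819×10^-20 J.
λ = hc/ΔE = (6.63×10^-34·3.00×10^8)/3.819×10^-20 = 5.21×10^-6 m = 5.21×10^3 nm.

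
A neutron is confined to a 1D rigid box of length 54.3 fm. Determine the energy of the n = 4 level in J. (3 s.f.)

E_4 = 1.78×10^-13 J

For an infinite well E_n = n²h²/(8m_nL²), so E_1 = h²/(8m_nL²) = (6.626×10^-34)²/(8·1.675×10^-27·(5.43×10^-14 m)²) = 1.111×10^-14 J.
Then E_4 = 4²·E_1 = 16·1.111×10^-14 J = 1.78×10^-13 J.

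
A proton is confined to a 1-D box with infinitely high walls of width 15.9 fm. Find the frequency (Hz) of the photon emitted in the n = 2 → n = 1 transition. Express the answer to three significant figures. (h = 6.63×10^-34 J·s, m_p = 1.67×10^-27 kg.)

E_1 = h²/(8m_pL²) = 1.301×10^-13 J and ΔE = (2² − 1²)E_1 = 3.903×10^-13 J.
f = ΔE/h = 3.903×10^-13/6.63×10^-34 = 5.89×10^20 Hz.

f = 5.89×10^20 Hz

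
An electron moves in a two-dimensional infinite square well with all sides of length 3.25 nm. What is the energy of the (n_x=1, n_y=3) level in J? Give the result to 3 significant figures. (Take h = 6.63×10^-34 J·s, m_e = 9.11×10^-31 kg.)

For a 2D rectangular well E = (h²/8m_e)·Σ n_i²/L_i² = (6.63×10^-34)²/(8·9.11×10^-31) · [1²/(3.25 nm)² + 3²/(3.25 nm)²].
Evaluating gives E = 5.71×10^-20 J.

E = 5.71×10^-20 J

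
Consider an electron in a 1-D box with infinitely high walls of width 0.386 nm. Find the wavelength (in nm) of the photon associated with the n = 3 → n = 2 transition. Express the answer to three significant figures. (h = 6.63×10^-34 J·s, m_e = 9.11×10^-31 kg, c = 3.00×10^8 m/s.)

E_1 = h²/(8m_eL²) = 4.048×10^-19 J, so ΔE = (3² − 2²)E_1 = 2.024×10^-18 J.
λ = hc/ΔE = (6.63×10^-34·3.00×10^8)/2.024×10^-18 = 9.83×10^-8 m = 98.3 nm.

λ = 98.3 nm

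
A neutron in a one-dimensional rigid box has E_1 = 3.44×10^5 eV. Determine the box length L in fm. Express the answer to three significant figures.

From E_n = n²h²/(8m_nL²), L = n·h/√(8m_nE_n).
E_1 = 3.44×10^5 eV = 5.511×10^-14 J, so L = 1·6.626×10^-34/√(8·1.675×10^-27·5.511×10^-14) = 2.44×10^-14 m = 24.4 fm.

L = 24.4 fm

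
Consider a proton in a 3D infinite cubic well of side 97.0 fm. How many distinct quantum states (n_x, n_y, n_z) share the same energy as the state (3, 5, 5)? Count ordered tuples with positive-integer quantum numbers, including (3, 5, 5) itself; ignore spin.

The level has n_x² + n_y² + n_z² = 59. The ordered positive-integer solutions are (1, 3, 7), (1, 7, 3), (3, 1, 7), (3, 5, 5), (3, 7, 1), (5, 3, 5), (5, 5, 3), (7, 1, 3), (7, 3, 1).
That gives 9 states.

degeneracy = 9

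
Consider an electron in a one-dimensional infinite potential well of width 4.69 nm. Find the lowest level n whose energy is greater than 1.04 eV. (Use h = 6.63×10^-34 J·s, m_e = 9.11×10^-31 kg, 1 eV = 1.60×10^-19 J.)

E_1 = h²/(8m_eL²) = 2.742×10^-21 J = 0.01714 eV.
Need n² > 1.04/0.01714 = 60.68, i.e. n > 7.790.
The smallest integer satisfying this is n = 8.

n = 8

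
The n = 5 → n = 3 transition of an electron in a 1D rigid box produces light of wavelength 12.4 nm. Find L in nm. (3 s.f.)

L = 0.245 nm

The photon carries ΔE = hc/λ = 6.626×10^-34·2.998×10^8/1.24×10^-8 m = 1.602×10^-17 J.
Since ΔE = (5² − 3²)E_1, E_1 = 1.001×10^-18 J, and L = h/√(8m_eE_1) = 2.45×10^-10 m = 0.245 nm.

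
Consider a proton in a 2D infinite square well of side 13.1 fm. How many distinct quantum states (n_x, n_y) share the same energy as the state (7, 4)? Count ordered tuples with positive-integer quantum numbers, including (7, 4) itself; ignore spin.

degeneracy = 4

The level has n_x² + n_y² = 65. The ordered positive-integer solutions are (1, 8), (4, 7), (7, 4), (8, 1).
That gives 4 states.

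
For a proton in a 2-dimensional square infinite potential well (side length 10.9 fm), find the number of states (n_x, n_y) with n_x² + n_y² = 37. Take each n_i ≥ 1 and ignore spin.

The level has n_x² + n_y² = 37. The ordered positive-integer solutions are (1, 6), (6, 1).
That gives 2 states.

degeneracy = 2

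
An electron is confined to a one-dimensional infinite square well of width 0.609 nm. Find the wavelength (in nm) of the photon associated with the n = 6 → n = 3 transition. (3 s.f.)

λ = 45.3 nm

E_1 = h²/(8m_eL²) = 1.624×10^-19 J, so ΔE = (6² − 3²)E_1 = 4.385×10^-18 J.
λ = hc/ΔE = (6.626×10^-34·2.998×10^8)/4.385×10^-18 = 4.53×10^-8 m = 45.3 nm.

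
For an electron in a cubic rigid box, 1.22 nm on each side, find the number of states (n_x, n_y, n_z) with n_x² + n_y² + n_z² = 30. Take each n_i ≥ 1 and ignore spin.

The level has n_x² + n_y² + n_z² = 30. The ordered positive-integer solutions are (1, 2, 5), (1, 5, 2), (2, 1, 5), (2, 5, 1), (5, 1, 2), (5, 2, 1).
That gives 6 states.

degeneracy = 6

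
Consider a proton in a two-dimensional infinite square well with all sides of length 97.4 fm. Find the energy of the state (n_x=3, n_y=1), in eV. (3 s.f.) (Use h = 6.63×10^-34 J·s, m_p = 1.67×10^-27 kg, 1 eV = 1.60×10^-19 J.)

E = 2.17×10^5 eV

For a 2D rectangular well E = (h²/8m_p)·Σ n_i²/L_i² = (6.63×10^-34)²/(8·1.67×10^-27) · [3²/(97.4 fm)² + 1²/(97.4 fm)²].
Evaluating gives E = 3.468×10^-14 J = 2.17×10^5 eV.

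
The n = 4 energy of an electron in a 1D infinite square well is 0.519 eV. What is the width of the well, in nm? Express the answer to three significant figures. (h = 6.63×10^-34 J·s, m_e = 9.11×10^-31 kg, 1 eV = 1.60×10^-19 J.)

L = 3.41 nm

From E_n = n²h²/(8m_eL²), L = n·h/√(8m_eE_n).
E_4 = 0.519 eV = 8.304×10^-20 J, so L = 4·6.63×10^-34/√(8·9.11×10^-31·8.304×10^-20) = 3.41×10^-9 m = 3.41 nm.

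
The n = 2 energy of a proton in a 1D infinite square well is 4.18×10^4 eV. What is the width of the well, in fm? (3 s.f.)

From E_n = n²h²/(8m_pL²), L = n·h/√(8m_pE_n).
E_2 = 4.18×10^4 eV = 6.696×10^-15 J, so L = 2·6.626×10^-34/√(8·1.673×10^-27·6.696×10^-15) = 1.40×10^-13 m = 140 fm.

L = 140 fm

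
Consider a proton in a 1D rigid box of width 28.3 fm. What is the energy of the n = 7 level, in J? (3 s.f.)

For an infinite well E_n = n²h²/(8m_pL²), so E_1 = h²/(8m_pL²) = (6.626×10^-34)²/(8·1.673×10^-27·(2.83×10^-14 m)²) = 4.096×10^-14 J.
Then E_7 = 7²·E_1 = 49·4.096×10^-14 J = 2.01×10^-12 J.

E_7 = 2.01×10^-12 J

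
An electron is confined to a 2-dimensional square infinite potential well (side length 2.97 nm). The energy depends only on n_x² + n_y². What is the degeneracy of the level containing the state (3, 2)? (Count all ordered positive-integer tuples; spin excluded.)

The level has n_x² + n_y² = 13. The ordered positive-integer solutions are (2, 3), (3, 2).
That gives 2 states.

degeneracy = 2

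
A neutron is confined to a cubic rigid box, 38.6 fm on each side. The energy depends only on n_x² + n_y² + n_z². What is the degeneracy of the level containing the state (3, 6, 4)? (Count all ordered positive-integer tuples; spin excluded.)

The level has n_x² + n_y² + n_z² = 61. The ordered positive-integer solutions are (3, 4, 6), (3, 6, 4), (4, 3, 6), (4, 6, 3), (6, 3, 4), (6, 4, 3).
That gives 6 states.

degeneracy = 6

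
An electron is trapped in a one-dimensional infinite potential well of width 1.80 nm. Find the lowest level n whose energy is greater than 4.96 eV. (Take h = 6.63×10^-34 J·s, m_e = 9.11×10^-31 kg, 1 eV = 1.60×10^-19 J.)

n = 7

E_1 = h²/(8m_eL²) = 1.862×10^-20 J = 0.1164 eV.
Need n² > 4.96/0.1164 = 42.61, i.e. n > 6.528.
The smallest integer satisfying this is n = 7.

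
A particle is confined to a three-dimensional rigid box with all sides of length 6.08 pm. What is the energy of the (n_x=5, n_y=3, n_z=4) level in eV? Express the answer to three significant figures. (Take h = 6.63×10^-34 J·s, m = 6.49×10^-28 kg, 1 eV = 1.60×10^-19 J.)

E = 716 eV

For a 3D rectangular well E = (h²/8m)·Σ n_i²/L_i² = (6.63×10^-34)²/(8·6.49×10^-28) · [5²/(6.08 pm)² + 3²/(6.08 pm)² + 4²/(6.08 pm)²].
Evaluating gives E = 1.145×10^-16 J = 716 eV.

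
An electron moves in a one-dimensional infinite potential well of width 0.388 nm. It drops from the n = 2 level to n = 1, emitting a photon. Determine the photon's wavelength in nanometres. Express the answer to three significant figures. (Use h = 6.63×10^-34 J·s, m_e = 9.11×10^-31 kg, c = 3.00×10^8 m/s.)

E_1 = h²/(8m_eL²) = 4.006×10^-19 J, so ΔE = (2² − 1²)E_1 = 1.202×10^-18 J.
λ = hc/ΔE = (6.63×10^-34·3.00×10^8)/1.202×10^-18 = 1.65×10^-7 m = 165 nm.

λ = 165 nm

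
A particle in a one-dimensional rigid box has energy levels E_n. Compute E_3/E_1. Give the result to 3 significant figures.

9.00

E_n ∝ n², so E_3/E_1 = 3²/1² = 9/1 = 9.00.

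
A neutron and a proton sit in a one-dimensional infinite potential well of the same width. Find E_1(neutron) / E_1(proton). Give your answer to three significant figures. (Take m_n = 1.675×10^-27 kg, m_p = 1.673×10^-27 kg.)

E_n ∝ 1/m at fixed n and L, so the ratio is m_p/m_n = 1.673×10^-27/1.675×10^-27 = 0.999.

0.999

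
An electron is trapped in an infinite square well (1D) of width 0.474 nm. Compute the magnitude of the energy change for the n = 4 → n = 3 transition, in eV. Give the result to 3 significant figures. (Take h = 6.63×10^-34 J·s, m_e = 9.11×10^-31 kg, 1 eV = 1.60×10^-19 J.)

E_1 = h²/(8m_eL²) = 2.684×10^-19 J.
|ΔE| = |4² − 3²|·E_1 = 7·2.684×10^-19 J = 1.879×10^-18 J = 11.7 eV.

|ΔE| = 11.7 eV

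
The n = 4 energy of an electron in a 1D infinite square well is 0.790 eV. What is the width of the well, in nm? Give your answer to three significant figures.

L = 2.76 nm

From E_n = n²h²/(8m_eL²), L = n·h/√(8m_eE_n).
E_4 = 0.790 eV = 1.266×10^-19 J, so L = 4·6.626×10^-34/√(8·9.109×10^-31·1.266×10^-19) = 2.76×10^-9 m = 2.76 nm.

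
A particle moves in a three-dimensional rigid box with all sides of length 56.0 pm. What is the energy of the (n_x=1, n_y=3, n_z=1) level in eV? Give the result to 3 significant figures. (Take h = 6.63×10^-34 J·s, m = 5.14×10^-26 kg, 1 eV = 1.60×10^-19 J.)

For a 3D rectangular well E = (h²/8m)·Σ n_i²/L_i² = (6.63×10^-34)²/(8·5.14×10^-26) · [1²/(56.0 pm)² + 3²/(56.0 pm)² + 1²/(56.0 pm)²].
Evaluating gives E = 3.750×10^-21 J = 0.0234 eV.

E = 0.0234 eV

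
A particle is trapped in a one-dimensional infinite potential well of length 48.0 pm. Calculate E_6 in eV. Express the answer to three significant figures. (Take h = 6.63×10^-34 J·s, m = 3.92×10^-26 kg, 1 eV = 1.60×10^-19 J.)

For an infinite well E_n = n²h²/(8mL²), so E_1 = h²/(8mL²) = (6.63×10^-34)²/(8·3.92×10^-26·(4.80×10^-11 m)²) = 6.084×10^-22 J.
Then E_6 = 6²·E_1 = 36·6.084×10^-22 J = 2.190×10^-20 J.
Converting, E_6 = 2.190×10^-20 J / (1.60×10^-19 J/eV) = 0.137 eV.

E_6 = 0.137 eV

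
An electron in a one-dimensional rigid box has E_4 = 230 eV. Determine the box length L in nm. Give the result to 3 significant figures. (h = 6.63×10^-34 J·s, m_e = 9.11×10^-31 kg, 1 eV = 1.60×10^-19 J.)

L = 0.162 nm

From E_n = n²h²/(8m_eL²), L = n·h/√(8m_eE_n).
E_4 = 230 eV = 3.680×10^-17 J, so L = 4·6.63×10^-34/√(8·9.11×10^-31·3.680×10^-17) = 1.62×10^-10 m = 0.162 nm.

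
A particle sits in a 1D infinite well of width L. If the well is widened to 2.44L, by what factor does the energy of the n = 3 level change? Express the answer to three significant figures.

E_n ∝ 1/L², so the energy scales by 1/2.44² = 0.168.

0.168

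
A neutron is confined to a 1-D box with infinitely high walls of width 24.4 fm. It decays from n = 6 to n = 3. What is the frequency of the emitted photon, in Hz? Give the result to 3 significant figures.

f = 2.24×10^21 Hz

E_1 = h²/(8m_nL²) = 5.503×10^-14 J and ΔE = (6² − 3²)E_1 = 1.486×10^-12 J.
f = ΔE/h = 1.486×10^-12/6.626×10^-34 = 2.24×10^21 Hz.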